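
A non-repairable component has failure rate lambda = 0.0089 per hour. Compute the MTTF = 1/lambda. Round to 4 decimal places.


lambda = 0.0089
MTTF = 1 / 0.0089
MTTF = 112.3596

112.3596


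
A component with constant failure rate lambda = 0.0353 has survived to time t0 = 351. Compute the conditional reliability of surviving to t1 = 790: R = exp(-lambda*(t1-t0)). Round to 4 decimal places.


lambda = 0.0353
t0 = 351, t1 = 790
t1 - t0 = 439
lambda * (t1-t0) = 0.0353 * 439 = 15.4967
R = exp(-15.4967)
R = 0.0

0.0


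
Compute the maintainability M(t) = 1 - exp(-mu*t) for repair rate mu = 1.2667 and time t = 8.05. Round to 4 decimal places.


mu = 1.2667, t = 8.05
mu * t = 1.2667 * 8.05 = 10.1969
exp(-10.1969) = 0.0
M(t) = 1 - 0.0
M(t) = 1.0

1.0


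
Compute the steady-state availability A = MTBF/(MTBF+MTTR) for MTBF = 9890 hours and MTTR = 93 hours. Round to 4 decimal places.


MTBF = 9890
MTTR = 93
MTBF + MTTR = 9983
A = 9890 / 9983
A = 0.9907

0.9907


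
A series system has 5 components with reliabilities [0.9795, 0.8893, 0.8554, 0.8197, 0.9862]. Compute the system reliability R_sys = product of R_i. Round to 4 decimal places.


Components: [0.9795, 0.8893, 0.8554, 0.8197, 0.9862]
After component 1 (R=0.9795): product = 0.9795
After component 2 (R=0.8893): product = 0.8711
After component 3 (R=0.8554): product = 0.7451
After component 4 (R=0.8197): product = 0.6108
After component 5 (R=0.9862): product = 0.6023
R_sys = 0.6023

0.6023


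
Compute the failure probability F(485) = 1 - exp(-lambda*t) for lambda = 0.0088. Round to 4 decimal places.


lambda = 0.0088, t = 485
lambda * t = 4.268
exp(-4.268) = 0.014
F(t) = 1 - 0.014
F(t) = 0.986

0.986


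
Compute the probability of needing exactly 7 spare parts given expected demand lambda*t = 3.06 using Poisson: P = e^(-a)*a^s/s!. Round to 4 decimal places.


a = 3.06, s = 7
e^(-a) = e^(-3.06) = 0.0469
a^s = 3.06^7 = 2512.1756
s! = 5040
P = 0.0469 * 2512.1756 / 5040
P = 0.0234

0.0234


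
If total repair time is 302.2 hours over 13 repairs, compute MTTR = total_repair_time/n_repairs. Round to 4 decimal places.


total_repair_time = 302.2
n_repairs = 13
MTTR = 302.2 / 13
MTTR = 23.2462

23.2462


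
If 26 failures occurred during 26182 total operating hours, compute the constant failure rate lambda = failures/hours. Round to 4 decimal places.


failures = 26
total_hours = 26182
lambda = 26 / 26182
lambda = 0.001

0.001


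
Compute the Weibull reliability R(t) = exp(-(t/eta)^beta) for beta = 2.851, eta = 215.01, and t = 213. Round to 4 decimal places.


beta = 2.851, eta = 215.01, t = 213
t/eta = 213 / 215.01 = 0.9907
(t/eta)^beta = 0.9907^2.851 = 0.9736
R(t) = exp(-0.9736)
R(t) = 0.3777

0.3777


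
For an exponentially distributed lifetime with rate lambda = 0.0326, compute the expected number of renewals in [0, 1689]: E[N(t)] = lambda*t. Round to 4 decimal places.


lambda = 0.0326
t = 1689
E[N(t)] = lambda * t
E[N(t)] = 0.0326 * 1689
E[N(t)] = 55.0614

55.0614


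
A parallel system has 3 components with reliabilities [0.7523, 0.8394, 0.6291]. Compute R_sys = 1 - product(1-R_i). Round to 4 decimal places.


Components: [0.7523, 0.8394, 0.6291]
(1 - 0.7523) = 0.2477, running product = 0.2477
(1 - 0.8394) = 0.1606, running product = 0.0398
(1 - 0.6291) = 0.3709, running product = 0.0148
Product of (1-R_i) = 0.0148
R_sys = 1 - 0.0148 = 0.9852

0.9852


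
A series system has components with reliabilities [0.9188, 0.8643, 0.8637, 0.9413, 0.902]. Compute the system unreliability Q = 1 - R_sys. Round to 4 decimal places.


Components: [0.9188, 0.8643, 0.8637, 0.9413, 0.902]
After component 1: product = 0.9188
After component 2: product = 0.7941
After component 3: product = 0.6859
After component 4: product = 0.6456
After component 5: product = 0.5823
R_sys = 0.5823
Q = 1 - 0.5823 = 0.4177

0.4177


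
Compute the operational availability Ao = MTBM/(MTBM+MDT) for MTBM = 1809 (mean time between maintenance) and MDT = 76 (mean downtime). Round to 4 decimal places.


MTBM = 1809
MDT = 76
MTBM + MDT = 1885
Ao = 1809 / 1885
Ao = 0.9597

0.9597


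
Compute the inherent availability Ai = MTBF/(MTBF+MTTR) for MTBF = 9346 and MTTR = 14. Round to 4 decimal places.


MTBF = 9346
MTTR = 14
MTBF + MTTR = 9360
Ai = 9346 / 9360
Ai = 0.9985

0.9985


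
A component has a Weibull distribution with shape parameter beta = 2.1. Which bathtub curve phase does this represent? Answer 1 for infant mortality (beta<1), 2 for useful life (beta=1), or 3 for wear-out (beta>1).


beta = 2.1
Compare beta to 1:
beta < 1 => infant mortality (phase 1)
beta = 1 => useful life (phase 2)
beta > 1 => wear-out (phase 3)
Since beta = 2.1, this is wear-out (increasing failure rate)
Phase = 3

3


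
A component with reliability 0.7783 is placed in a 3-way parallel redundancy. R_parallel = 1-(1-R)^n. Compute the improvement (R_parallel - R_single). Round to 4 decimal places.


R_single = 0.7783, n = 3
1 - R_single = 0.2217
(1 - R_single)^n = 0.2217^3 = 0.0109
R_parallel = 1 - 0.0109 = 0.9891
Improvement = 0.9891 - 0.7783
Improvement = 0.2108

0.2108


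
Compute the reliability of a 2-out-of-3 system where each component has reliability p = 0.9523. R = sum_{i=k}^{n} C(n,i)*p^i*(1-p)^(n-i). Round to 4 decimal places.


k = 2, n = 3, p = 0.9523
i=2: C(3,2)=3 * 0.9523^2 * 0.0477^1 = 0.1298
i=3: C(3,3)=1 * 0.9523^3 * 0.0477^0 = 0.8636
R = sum of terms = 0.9934

0.9934


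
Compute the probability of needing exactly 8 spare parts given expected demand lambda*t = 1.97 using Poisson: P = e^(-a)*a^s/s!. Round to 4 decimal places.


a = 1.97, s = 8
e^(-a) = e^(-1.97) = 0.1395
a^s = 1.97^8 = 226.8453
s! = 40320
P = 0.1395 * 226.8453 / 40320
P = 0.0008

0.0008


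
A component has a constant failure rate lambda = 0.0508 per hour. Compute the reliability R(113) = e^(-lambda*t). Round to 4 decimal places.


lambda = 0.0508
t = 113
lambda * t = 5.7404
R(t) = e^(-5.7404)
R(t) = 0.0032

0.0032


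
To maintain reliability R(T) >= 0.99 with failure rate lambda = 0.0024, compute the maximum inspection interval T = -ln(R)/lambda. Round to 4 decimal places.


R_target = 0.99
lambda = 0.0024
-ln(0.99) = 0.0101
T = 0.0101 / 0.0024
T = 4.1876

4.1876


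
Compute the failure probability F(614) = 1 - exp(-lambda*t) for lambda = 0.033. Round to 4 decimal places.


lambda = 0.033, t = 614
lambda * t = 20.262
exp(-20.262) = 0.0
F(t) = 1 - 0.0
F(t) = 1.0

1.0


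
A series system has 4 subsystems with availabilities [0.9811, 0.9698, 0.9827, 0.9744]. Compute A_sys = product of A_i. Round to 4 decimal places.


Subsystems: [0.9811, 0.9698, 0.9827, 0.9744]
After subsystem 1 (A=0.9811): product = 0.9811
After subsystem 2 (A=0.9698): product = 0.9515
After subsystem 3 (A=0.9827): product = 0.935
After subsystem 4 (A=0.9744): product = 0.9111
A_sys = 0.9111

0.9111


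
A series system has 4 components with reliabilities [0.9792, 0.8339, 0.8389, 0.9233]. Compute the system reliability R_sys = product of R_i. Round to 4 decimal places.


Components: [0.9792, 0.8339, 0.8389, 0.9233]
After component 1 (R=0.9792): product = 0.9792
After component 2 (R=0.8339): product = 0.8166
After component 3 (R=0.8389): product = 0.685
After component 4 (R=0.9233): product = 0.6325
R_sys = 0.6325

0.6325


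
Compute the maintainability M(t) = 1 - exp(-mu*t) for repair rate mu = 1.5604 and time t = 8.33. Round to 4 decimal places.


mu = 1.5604, t = 8.33
mu * t = 1.5604 * 8.33 = 12.9981
exp(-12.9981) = 0.0
M(t) = 1 - 0.0
M(t) = 1.0

1.0


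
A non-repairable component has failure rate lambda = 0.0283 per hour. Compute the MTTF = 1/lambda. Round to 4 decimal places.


lambda = 0.0283
MTTF = 1 / 0.0283
MTTF = 35.3357

35.3357


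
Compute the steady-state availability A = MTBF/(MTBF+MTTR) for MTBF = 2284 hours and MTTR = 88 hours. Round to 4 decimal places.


MTBF = 2284
MTTR = 88
MTBF + MTTR = 2372
A = 2284 / 2372
A = 0.9629

0.9629


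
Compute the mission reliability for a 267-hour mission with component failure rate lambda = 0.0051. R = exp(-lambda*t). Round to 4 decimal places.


lambda = 0.0051
mission_time = 267
lambda * t = 0.0051 * 267 = 1.3617
R = exp(-1.3617)
R = 0.2562

0.2562


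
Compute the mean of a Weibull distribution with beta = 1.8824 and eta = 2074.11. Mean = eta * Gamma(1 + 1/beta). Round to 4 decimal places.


beta = 1.8824, eta = 2074.11
1/beta = 0.5312
1 + 1/beta = 1.5312
Gamma(1.5312) = 0.8876
Mean = 2074.11 * 0.8876
Mean = 1841.0603

1841.0603


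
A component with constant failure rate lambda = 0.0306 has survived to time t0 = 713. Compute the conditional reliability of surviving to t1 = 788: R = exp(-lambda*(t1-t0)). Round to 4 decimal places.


lambda = 0.0306
t0 = 713, t1 = 788
t1 - t0 = 75
lambda * (t1-t0) = 0.0306 * 75 = 2.295
R = exp(-2.295)
R = 0.1008

0.1008


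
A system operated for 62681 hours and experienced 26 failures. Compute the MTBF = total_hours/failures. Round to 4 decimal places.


total_hours = 62681
failures = 26
MTBF = 62681 / 26
MTBF = 2410.8077

2410.8077


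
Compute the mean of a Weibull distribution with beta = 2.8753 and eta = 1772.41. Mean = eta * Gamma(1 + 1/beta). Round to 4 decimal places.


beta = 2.8753, eta = 1772.41
1/beta = 0.3478
1 + 1/beta = 1.3478
Gamma(1.3478) = 0.8914
Mean = 1772.41 * 0.8914
Mean = 1579.8877

1579.8877


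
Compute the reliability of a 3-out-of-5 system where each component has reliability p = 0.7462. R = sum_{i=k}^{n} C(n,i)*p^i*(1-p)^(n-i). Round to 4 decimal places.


k = 3, n = 5, p = 0.7462
i=3: C(5,3)=10 * 0.7462^3 * 0.2538^2 = 0.2676
i=4: C(5,4)=5 * 0.7462^4 * 0.2538^1 = 0.3934
i=5: C(5,5)=1 * 0.7462^5 * 0.2538^0 = 0.2314
R = sum of terms = 0.8924

0.8924


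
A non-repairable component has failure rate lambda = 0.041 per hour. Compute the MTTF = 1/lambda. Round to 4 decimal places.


lambda = 0.041
MTTF = 1 / 0.041
MTTF = 24.3902

24.3902


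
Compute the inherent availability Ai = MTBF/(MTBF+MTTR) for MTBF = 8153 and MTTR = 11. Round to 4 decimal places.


MTBF = 8153
MTTR = 11
MTBF + MTTR = 8164
Ai = 8153 / 8164
Ai = 0.9987

0.9987


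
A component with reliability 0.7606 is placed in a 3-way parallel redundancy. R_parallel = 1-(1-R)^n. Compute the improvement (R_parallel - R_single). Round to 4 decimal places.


R_single = 0.7606, n = 3
1 - R_single = 0.2394
(1 - R_single)^n = 0.2394^3 = 0.0137
R_parallel = 1 - 0.0137 = 0.9863
Improvement = 0.9863 - 0.7606
Improvement = 0.2257

0.2257


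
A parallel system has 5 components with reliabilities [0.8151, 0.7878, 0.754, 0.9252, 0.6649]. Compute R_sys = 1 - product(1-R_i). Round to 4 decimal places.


Components: [0.8151, 0.7878, 0.754, 0.9252, 0.6649]
(1 - 0.8151) = 0.1849, running product = 0.1849
(1 - 0.7878) = 0.2122, running product = 0.0392
(1 - 0.754) = 0.246, running product = 0.0097
(1 - 0.9252) = 0.0748, running product = 0.0007
(1 - 0.6649) = 0.3351, running product = 0.0002
Product of (1-R_i) = 0.0002
R_sys = 1 - 0.0002 = 0.9998

0.9998


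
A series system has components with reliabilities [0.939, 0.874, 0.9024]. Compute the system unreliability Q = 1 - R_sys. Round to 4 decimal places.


Components: [0.939, 0.874, 0.9024]
After component 1: product = 0.939
After component 2: product = 0.8207
After component 3: product = 0.7406
R_sys = 0.7406
Q = 1 - 0.7406 = 0.2594

0.2594


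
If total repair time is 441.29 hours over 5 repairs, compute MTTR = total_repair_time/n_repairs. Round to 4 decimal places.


total_repair_time = 441.29
n_repairs = 5
MTTR = 441.29 / 5
MTTR = 88.258

88.258


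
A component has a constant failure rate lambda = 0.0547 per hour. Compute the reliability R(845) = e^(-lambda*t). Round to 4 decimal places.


lambda = 0.0547
t = 845
lambda * t = 46.2215
R(t) = e^(-46.2215)
R(t) = 0.0

0.0


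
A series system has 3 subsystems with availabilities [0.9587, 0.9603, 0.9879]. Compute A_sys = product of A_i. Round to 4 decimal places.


Subsystems: [0.9587, 0.9603, 0.9879]
After subsystem 1 (A=0.9587): product = 0.9587
After subsystem 2 (A=0.9603): product = 0.9206
After subsystem 3 (A=0.9879): product = 0.9095
A_sys = 0.9095

0.9095


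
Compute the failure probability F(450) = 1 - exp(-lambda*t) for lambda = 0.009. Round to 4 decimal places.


lambda = 0.009, t = 450
lambda * t = 4.05
exp(-4.05) = 0.0174
F(t) = 1 - 0.0174
F(t) = 0.9826

0.9826


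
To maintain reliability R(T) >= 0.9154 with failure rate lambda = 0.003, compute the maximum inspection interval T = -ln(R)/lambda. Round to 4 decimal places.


R_target = 0.9154
lambda = 0.003
-ln(0.9154) = 0.0884
T = 0.0884 / 0.003
T = 29.4647

29.4647


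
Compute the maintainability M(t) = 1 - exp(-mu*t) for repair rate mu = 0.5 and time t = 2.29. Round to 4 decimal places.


mu = 0.5, t = 2.29
mu * t = 0.5 * 2.29 = 1.145
exp(-1.145) = 0.3182
M(t) = 1 - 0.3182
M(t) = 0.6818

0.6818


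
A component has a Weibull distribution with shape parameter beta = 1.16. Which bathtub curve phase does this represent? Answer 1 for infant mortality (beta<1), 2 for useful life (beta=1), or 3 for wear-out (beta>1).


beta = 1.16
Compare beta to 1:
beta < 1 => infant mortality (phase 1)
beta = 1 => useful life (phase 2)
beta > 1 => wear-out (phase 3)
Since beta = 1.16, this is wear-out (increasing failure rate)
Phase = 3

3


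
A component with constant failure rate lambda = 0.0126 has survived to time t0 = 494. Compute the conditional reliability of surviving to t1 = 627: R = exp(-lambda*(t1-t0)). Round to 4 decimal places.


lambda = 0.0126
t0 = 494, t1 = 627
t1 - t0 = 133
lambda * (t1-t0) = 0.0126 * 133 = 1.6758
R = exp(-1.6758)
R = 0.1872

0.1872


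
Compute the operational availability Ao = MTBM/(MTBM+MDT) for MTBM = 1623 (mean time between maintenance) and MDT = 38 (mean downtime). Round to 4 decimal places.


MTBM = 1623
MDT = 38
MTBM + MDT = 1661
Ao = 1623 / 1661
Ao = 0.9771

0.9771


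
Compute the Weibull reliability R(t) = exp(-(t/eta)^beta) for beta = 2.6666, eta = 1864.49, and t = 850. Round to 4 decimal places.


beta = 2.6666, eta = 1864.49, t = 850
t/eta = 850 / 1864.49 = 0.4559
(t/eta)^beta = 0.4559^2.6666 = 0.1231
R(t) = exp(-0.1231)
R(t) = 0.8842

0.8842


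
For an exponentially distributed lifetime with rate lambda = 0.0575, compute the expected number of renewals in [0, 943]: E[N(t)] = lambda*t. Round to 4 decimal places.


lambda = 0.0575
t = 943
E[N(t)] = lambda * t
E[N(t)] = 0.0575 * 943
E[N(t)] = 54.2225

54.2225


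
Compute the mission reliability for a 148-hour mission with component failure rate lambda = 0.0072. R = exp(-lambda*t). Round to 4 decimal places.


lambda = 0.0072
mission_time = 148
lambda * t = 0.0072 * 148 = 1.0656
R = exp(-1.0656)
R = 0.3445

0.3445


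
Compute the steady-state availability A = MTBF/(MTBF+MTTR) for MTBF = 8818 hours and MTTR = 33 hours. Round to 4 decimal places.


MTBF = 8818
MTTR = 33
MTBF + MTTR = 8851
A = 8818 / 8851
A = 0.9963

0.9963


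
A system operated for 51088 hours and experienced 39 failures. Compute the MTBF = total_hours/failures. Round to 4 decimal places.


total_hours = 51088
failures = 39
MTBF = 51088 / 39
MTBF = 1309.9487

1309.9487


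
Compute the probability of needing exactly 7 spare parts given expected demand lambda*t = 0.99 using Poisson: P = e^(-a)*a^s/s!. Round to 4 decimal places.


a = 0.99, s = 7
e^(-a) = e^(-0.99) = 0.3716
a^s = 0.99^7 = 0.9321
s! = 5040
P = 0.3716 * 0.9321 / 5040
P = 0.0001

0.0001


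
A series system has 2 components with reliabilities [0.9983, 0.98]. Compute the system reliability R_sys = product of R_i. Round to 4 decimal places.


Components: [0.9983, 0.98]
After component 1 (R=0.9983): product = 0.9983
After component 2 (R=0.98): product = 0.9783
R_sys = 0.9783

0.9783


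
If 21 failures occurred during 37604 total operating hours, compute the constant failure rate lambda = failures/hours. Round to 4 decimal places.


failures = 21
total_hours = 37604
lambda = 21 / 37604
lambda = 0.0006

0.0006


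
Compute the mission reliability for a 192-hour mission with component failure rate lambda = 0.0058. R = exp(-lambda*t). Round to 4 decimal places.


lambda = 0.0058
mission_time = 192
lambda * t = 0.0058 * 192 = 1.1136
R = exp(-1.1136)
R = 0.3284

0.3284


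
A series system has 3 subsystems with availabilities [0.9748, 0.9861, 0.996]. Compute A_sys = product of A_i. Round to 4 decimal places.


Subsystems: [0.9748, 0.9861, 0.996]
After subsystem 1 (A=0.9748): product = 0.9748
After subsystem 2 (A=0.9861): product = 0.9613
After subsystem 3 (A=0.996): product = 0.9574
A_sys = 0.9574

0.9574


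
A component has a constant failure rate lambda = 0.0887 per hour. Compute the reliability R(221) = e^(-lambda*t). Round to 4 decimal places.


lambda = 0.0887
t = 221
lambda * t = 19.6027
R(t) = e^(-19.6027)
R(t) = 0.0

0.0


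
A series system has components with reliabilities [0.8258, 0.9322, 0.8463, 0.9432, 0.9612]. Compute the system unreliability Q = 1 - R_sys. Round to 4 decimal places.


Components: [0.8258, 0.9322, 0.8463, 0.9432, 0.9612]
After component 1: product = 0.8258
After component 2: product = 0.7698
After component 3: product = 0.6515
After component 4: product = 0.6145
After component 5: product = 0.5906
R_sys = 0.5906
Q = 1 - 0.5906 = 0.4094

0.4094


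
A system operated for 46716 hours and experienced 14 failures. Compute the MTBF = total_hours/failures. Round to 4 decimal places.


total_hours = 46716
failures = 14
MTBF = 46716 / 14
MTBF = 3336.8571

3336.8571


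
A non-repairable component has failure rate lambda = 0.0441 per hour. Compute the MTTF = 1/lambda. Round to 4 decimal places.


lambda = 0.0441
MTTF = 1 / 0.0441
MTTF = 22.6757

22.6757


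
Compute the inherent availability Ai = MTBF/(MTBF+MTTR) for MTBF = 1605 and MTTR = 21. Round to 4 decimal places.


MTBF = 1605
MTTR = 21
MTBF + MTTR = 1626
Ai = 1605 / 1626
Ai = 0.9871

0.9871


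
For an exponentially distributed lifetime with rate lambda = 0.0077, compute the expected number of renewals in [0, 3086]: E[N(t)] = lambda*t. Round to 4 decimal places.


lambda = 0.0077
t = 3086
E[N(t)] = lambda * t
E[N(t)] = 0.0077 * 3086
E[N(t)] = 23.7622

23.7622


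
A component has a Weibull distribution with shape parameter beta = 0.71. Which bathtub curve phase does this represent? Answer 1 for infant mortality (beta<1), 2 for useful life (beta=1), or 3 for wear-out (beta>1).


beta = 0.71
Compare beta to 1:
beta < 1 => infant mortality (phase 1)
beta = 1 => useful life (phase 2)
beta > 1 => wear-out (phase 3)
Since beta = 0.71, this is infant mortality (decreasing failure rate)
Phase = 1

1


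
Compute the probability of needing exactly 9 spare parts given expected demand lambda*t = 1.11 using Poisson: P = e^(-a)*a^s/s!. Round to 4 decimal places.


a = 1.11, s = 9
e^(-a) = e^(-1.11) = 0.3296
a^s = 1.11^9 = 2.558
s! = 362880
P = 0.3296 * 2.558 / 362880
P = 0.0

0.0


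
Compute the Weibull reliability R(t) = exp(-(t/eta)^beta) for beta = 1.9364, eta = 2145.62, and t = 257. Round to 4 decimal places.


beta = 1.9364, eta = 2145.62, t = 257
t/eta = 257 / 2145.62 = 0.1198
(t/eta)^beta = 0.1198^1.9364 = 0.0164
R(t) = exp(-0.0164)
R(t) = 0.9837

0.9837


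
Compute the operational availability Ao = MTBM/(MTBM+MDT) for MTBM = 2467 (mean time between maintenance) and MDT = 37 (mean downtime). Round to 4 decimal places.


MTBM = 2467
MDT = 37
MTBM + MDT = 2504
Ao = 2467 / 2504
Ao = 0.9852

0.9852


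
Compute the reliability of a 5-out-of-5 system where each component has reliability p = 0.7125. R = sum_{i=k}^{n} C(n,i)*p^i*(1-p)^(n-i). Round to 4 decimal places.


k = 5, n = 5, p = 0.7125
i=5: C(5,5)=1 * 0.7125^5 * 0.2875^0 = 0.1836
R = sum of terms = 0.1836

0.1836


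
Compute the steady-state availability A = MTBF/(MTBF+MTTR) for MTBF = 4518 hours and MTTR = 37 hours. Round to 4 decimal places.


MTBF = 4518
MTTR = 37
MTBF + MTTR = 4555
A = 4518 / 4555
A = 0.9919

0.9919


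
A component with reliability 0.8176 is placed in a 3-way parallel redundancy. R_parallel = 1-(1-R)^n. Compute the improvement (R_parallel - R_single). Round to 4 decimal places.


R_single = 0.8176, n = 3
1 - R_single = 0.1824
(1 - R_single)^n = 0.1824^3 = 0.0061
R_parallel = 1 - 0.0061 = 0.9939
Improvement = 0.9939 - 0.8176
Improvement = 0.1763

0.1763


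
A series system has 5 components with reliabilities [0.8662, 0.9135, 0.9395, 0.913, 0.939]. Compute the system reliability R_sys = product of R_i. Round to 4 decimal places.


Components: [0.8662, 0.9135, 0.9395, 0.913, 0.939]
After component 1 (R=0.8662): product = 0.8662
After component 2 (R=0.9135): product = 0.7913
After component 3 (R=0.9395): product = 0.7434
After component 4 (R=0.913): product = 0.6787
After component 5 (R=0.939): product = 0.6373
R_sys = 0.6373

0.6373


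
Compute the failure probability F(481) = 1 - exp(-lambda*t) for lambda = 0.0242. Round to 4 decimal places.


lambda = 0.0242, t = 481
lambda * t = 11.6402
exp(-11.6402) = 0.0
F(t) = 1 - 0.0
F(t) = 1.0

1.0


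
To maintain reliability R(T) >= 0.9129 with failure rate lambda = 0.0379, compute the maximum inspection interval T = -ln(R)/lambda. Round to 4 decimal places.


R_target = 0.9129
lambda = 0.0379
-ln(0.9129) = 0.0911
T = 0.0911 / 0.0379
T = 2.4045

2.4045


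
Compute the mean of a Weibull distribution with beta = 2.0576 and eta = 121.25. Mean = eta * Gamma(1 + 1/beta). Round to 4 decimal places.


beta = 2.0576, eta = 121.25
1/beta = 0.486
1 + 1/beta = 1.486
Gamma(1.486) = 0.8859
Mean = 121.25 * 0.8859
Mean = 107.41

107.41


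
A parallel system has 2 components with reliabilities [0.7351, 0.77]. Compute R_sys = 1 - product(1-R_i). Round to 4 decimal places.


Components: [0.7351, 0.77]
(1 - 0.7351) = 0.2649, running product = 0.2649
(1 - 0.77) = 0.23, running product = 0.0609
Product of (1-R_i) = 0.0609
R_sys = 1 - 0.0609 = 0.9391

0.9391


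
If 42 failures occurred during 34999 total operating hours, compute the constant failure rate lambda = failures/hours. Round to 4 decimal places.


failures = 42
total_hours = 34999
lambda = 42 / 34999
lambda = 0.0012

0.0012


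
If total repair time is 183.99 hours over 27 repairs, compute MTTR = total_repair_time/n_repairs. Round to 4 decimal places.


total_repair_time = 183.99
n_repairs = 27
MTTR = 183.99 / 27
MTTR = 6.8144

6.8144


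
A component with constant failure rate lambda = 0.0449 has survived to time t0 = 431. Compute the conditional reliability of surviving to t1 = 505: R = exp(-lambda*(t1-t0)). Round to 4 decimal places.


lambda = 0.0449
t0 = 431, t1 = 505
t1 - t0 = 74
lambda * (t1-t0) = 0.0449 * 74 = 3.3226
R = exp(-3.3226)
R = 0.0361

0.0361


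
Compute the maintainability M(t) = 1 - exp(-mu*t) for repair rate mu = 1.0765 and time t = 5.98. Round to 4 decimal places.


mu = 1.0765, t = 5.98
mu * t = 1.0765 * 5.98 = 6.4375
exp(-6.4375) = 0.0016
M(t) = 1 - 0.0016
M(t) = 0.9984

0.9984


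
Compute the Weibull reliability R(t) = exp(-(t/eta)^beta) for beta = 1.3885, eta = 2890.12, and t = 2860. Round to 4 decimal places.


beta = 1.3885, eta = 2890.12, t = 2860
t/eta = 2860 / 2890.12 = 0.9896
(t/eta)^beta = 0.9896^1.3885 = 0.9856
R(t) = exp(-0.9856)
R(t) = 0.3732

0.3732


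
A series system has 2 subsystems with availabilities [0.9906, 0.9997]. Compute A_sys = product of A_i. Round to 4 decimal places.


Subsystems: [0.9906, 0.9997]
After subsystem 1 (A=0.9906): product = 0.9906
After subsystem 2 (A=0.9997): product = 0.9903
A_sys = 0.9903

0.9903


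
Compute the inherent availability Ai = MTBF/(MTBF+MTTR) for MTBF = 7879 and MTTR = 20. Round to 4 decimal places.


MTBF = 7879
MTTR = 20
MTBF + MTTR = 7899
Ai = 7879 / 7899
Ai = 0.9975

0.9975


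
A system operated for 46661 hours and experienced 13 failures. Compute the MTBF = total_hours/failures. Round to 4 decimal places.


total_hours = 46661
failures = 13
MTBF = 46661 / 13
MTBF = 3589.3077

3589.3077


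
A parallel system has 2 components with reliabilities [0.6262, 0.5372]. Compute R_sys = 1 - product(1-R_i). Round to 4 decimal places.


Components: [0.6262, 0.5372]
(1 - 0.6262) = 0.3738, running product = 0.3738
(1 - 0.5372) = 0.4628, running product = 0.173
Product of (1-R_i) = 0.173
R_sys = 1 - 0.173 = 0.827

0.827


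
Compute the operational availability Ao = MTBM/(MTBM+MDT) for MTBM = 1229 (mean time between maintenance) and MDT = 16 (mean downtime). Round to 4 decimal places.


MTBM = 1229
MDT = 16
MTBM + MDT = 1245
Ao = 1229 / 1245
Ao = 0.9871

0.9871


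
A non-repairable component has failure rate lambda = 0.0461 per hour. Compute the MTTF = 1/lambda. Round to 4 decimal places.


lambda = 0.0461
MTTF = 1 / 0.0461
MTTF = 21.692

21.692


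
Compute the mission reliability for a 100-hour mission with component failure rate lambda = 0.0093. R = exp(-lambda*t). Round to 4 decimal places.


lambda = 0.0093
mission_time = 100
lambda * t = 0.0093 * 100 = 0.93
R = exp(-0.93)
R = 0.3946

0.3946


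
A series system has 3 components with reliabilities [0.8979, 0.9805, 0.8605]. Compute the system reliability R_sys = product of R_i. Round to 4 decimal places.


Components: [0.8979, 0.9805, 0.8605]
After component 1 (R=0.8979): product = 0.8979
After component 2 (R=0.9805): product = 0.8804
After component 3 (R=0.8605): product = 0.7576
R_sys = 0.7576

0.7576


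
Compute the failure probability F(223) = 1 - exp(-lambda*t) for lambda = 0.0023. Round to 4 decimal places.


lambda = 0.0023, t = 223
lambda * t = 0.5129
exp(-0.5129) = 0.5988
F(t) = 1 - 0.5988
F(t) = 0.4012

0.4012


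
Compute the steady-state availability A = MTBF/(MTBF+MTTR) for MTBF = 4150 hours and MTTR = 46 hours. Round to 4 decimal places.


MTBF = 4150
MTTR = 46
MTBF + MTTR = 4196
A = 4150 / 4196
A = 0.989

0.989


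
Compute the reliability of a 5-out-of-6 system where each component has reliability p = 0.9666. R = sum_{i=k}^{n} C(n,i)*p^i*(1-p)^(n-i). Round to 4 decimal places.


k = 5, n = 6, p = 0.9666
i=5: C(6,5)=6 * 0.9666^5 * 0.0334^1 = 0.1691
i=6: C(6,6)=1 * 0.9666^6 * 0.0334^0 = 0.8156
R = sum of terms = 0.9847

0.9847


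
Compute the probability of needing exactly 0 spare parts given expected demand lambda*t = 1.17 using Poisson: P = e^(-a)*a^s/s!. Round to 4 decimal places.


a = 1.17, s = 0
e^(-a) = e^(-1.17) = 0.3104
a^s = 1.17^0 = 1.0
s! = 1
P = 0.3104 * 1.0 / 1
P = 0.3104

0.3104


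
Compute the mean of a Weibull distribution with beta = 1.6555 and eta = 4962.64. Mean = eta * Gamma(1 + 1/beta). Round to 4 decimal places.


beta = 1.6555, eta = 4962.64
1/beta = 0.604
1 + 1/beta = 1.604
Gamma(1.604) = 0.894
Mean = 4962.64 * 0.894
Mean = 4436.4888

4436.4888


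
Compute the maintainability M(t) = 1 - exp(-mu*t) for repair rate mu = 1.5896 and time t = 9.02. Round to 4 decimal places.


mu = 1.5896, t = 9.02
mu * t = 1.5896 * 9.02 = 14.3382
exp(-14.3382) = 0.0
M(t) = 1 - 0.0
M(t) = 1.0

1.0


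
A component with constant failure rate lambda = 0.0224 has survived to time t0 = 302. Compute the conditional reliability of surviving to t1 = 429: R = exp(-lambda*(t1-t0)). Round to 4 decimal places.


lambda = 0.0224
t0 = 302, t1 = 429
t1 - t0 = 127
lambda * (t1-t0) = 0.0224 * 127 = 2.8448
R = exp(-2.8448)
R = 0.0581

0.0581


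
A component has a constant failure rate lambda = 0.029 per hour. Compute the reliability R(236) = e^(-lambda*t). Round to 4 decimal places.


lambda = 0.029
t = 236
lambda * t = 6.844
R(t) = e^(-6.844)
R(t) = 0.0011

0.0011


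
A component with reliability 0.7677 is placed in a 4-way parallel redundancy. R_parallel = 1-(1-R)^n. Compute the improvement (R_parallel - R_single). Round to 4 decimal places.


R_single = 0.7677, n = 4
1 - R_single = 0.2323
(1 - R_single)^n = 0.2323^4 = 0.0029
R_parallel = 1 - 0.0029 = 0.9971
Improvement = 0.9971 - 0.7677
Improvement = 0.2294

0.2294


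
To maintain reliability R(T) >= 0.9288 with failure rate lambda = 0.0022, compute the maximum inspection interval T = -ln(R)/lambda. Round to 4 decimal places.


R_target = 0.9288
lambda = 0.0022
-ln(0.9288) = 0.0739
T = 0.0739 / 0.0022
T = 33.5736

33.5736


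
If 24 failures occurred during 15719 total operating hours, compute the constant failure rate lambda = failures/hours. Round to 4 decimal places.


failures = 24
total_hours = 15719
lambda = 24 / 15719
lambda = 0.0015

0.0015


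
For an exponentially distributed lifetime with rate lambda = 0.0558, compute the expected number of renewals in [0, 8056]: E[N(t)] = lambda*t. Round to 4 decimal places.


lambda = 0.0558
t = 8056
E[N(t)] = lambda * t
E[N(t)] = 0.0558 * 8056
E[N(t)] = 449.5248

449.5248


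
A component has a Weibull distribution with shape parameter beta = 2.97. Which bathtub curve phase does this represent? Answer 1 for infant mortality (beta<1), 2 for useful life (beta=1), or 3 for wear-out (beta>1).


beta = 2.97
Compare beta to 1:
beta < 1 => infant mortality (phase 1)
beta = 1 => useful life (phase 2)
beta > 1 => wear-out (phase 3)
Since beta = 2.97, this is wear-out (increasing failure rate)
Phase = 3

3


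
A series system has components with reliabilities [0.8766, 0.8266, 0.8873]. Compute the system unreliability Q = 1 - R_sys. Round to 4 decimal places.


Components: [0.8766, 0.8266, 0.8873]
After component 1: product = 0.8766
After component 2: product = 0.7246
After component 3: product = 0.6429
R_sys = 0.6429
Q = 1 - 0.6429 = 0.3571

0.3571


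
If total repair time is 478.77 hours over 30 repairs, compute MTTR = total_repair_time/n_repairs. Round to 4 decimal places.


total_repair_time = 478.77
n_repairs = 30
MTTR = 478.77 / 30
MTTR = 15.959

15.959


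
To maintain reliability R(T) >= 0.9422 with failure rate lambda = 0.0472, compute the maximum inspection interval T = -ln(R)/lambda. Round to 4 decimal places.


R_target = 0.9422
lambda = 0.0472
-ln(0.9422) = 0.0595
T = 0.0595 / 0.0472
T = 1.2614

1.2614


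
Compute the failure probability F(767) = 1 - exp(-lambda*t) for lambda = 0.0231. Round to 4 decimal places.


lambda = 0.0231, t = 767
lambda * t = 17.7177
exp(-17.7177) = 0.0
F(t) = 1 - 0.0
F(t) = 1.0

1.0


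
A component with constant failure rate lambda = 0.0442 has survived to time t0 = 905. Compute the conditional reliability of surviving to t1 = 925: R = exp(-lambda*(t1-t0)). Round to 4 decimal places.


lambda = 0.0442
t0 = 905, t1 = 925
t1 - t0 = 20
lambda * (t1-t0) = 0.0442 * 20 = 0.884
R = exp(-0.884)
R = 0.4131

0.4131


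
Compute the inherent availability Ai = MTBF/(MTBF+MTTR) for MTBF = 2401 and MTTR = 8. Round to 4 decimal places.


MTBF = 2401
MTTR = 8
MTBF + MTTR = 2409
Ai = 2401 / 2409
Ai = 0.9967

0.9967


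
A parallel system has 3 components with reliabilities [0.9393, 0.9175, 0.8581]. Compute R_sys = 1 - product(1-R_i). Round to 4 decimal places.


Components: [0.9393, 0.9175, 0.8581]
(1 - 0.9393) = 0.0607, running product = 0.0607
(1 - 0.9175) = 0.0825, running product = 0.005
(1 - 0.8581) = 0.1419, running product = 0.0007
Product of (1-R_i) = 0.0007
R_sys = 1 - 0.0007 = 0.9993

0.9993


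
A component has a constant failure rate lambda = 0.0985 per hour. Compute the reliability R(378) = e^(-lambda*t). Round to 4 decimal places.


lambda = 0.0985
t = 378
lambda * t = 37.233
R(t) = e^(-37.233)
R(t) = 0.0

0.0


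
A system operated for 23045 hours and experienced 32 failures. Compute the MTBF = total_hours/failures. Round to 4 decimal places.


total_hours = 23045
failures = 32
MTBF = 23045 / 32
MTBF = 720.1562

720.1562


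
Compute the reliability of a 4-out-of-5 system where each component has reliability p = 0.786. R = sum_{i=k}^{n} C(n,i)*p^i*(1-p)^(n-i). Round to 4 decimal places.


k = 4, n = 5, p = 0.786
i=4: C(5,4)=5 * 0.786^4 * 0.214^1 = 0.4084
i=5: C(5,5)=1 * 0.786^5 * 0.214^0 = 0.3
R = sum of terms = 0.7084

0.7084


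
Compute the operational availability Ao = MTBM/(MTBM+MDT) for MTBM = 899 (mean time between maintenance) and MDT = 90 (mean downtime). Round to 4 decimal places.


MTBM = 899
MDT = 90
MTBM + MDT = 989
Ao = 899 / 989
Ao = 0.909

0.909


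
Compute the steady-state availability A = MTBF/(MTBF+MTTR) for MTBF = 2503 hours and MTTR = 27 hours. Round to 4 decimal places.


MTBF = 2503
MTTR = 27
MTBF + MTTR = 2530
A = 2503 / 2530
A = 0.9893

0.9893


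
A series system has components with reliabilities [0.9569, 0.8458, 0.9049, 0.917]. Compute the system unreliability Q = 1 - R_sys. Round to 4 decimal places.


Components: [0.9569, 0.8458, 0.9049, 0.917]
After component 1: product = 0.9569
After component 2: product = 0.8093
After component 3: product = 0.7324
After component 4: product = 0.6716
R_sys = 0.6716
Q = 1 - 0.6716 = 0.3284

0.3284


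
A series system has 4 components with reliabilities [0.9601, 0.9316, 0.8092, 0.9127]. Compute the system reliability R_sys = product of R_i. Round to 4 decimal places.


Components: [0.9601, 0.9316, 0.8092, 0.9127]
After component 1 (R=0.9601): product = 0.9601
After component 2 (R=0.9316): product = 0.8944
After component 3 (R=0.8092): product = 0.7238
After component 4 (R=0.9127): product = 0.6606
R_sys = 0.6606

0.6606


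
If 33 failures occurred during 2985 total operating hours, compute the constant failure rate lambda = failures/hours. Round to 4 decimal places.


failures = 33
total_hours = 2985
lambda = 33 / 2985
lambda = 0.0111

0.0111


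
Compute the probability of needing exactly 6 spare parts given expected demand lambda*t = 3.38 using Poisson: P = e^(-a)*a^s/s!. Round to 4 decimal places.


a = 3.38, s = 6
e^(-a) = e^(-3.38) = 0.034
a^s = 3.38^6 = 1491.0774
s! = 720
P = 0.034 * 1491.0774 / 720
P = 0.0705

0.0705


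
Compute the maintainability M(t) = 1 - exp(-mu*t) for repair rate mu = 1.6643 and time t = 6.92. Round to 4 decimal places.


mu = 1.6643, t = 6.92
mu * t = 1.6643 * 6.92 = 11.517
exp(-11.517) = 0.0
M(t) = 1 - 0.0
M(t) = 1.0

1.0


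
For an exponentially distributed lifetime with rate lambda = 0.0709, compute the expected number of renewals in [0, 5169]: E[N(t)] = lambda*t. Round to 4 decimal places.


lambda = 0.0709
t = 5169
E[N(t)] = lambda * t
E[N(t)] = 0.0709 * 5169
E[N(t)] = 366.4821

366.4821


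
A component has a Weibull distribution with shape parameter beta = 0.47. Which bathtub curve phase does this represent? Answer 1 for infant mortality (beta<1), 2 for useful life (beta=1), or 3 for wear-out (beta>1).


beta = 0.47
Compare beta to 1:
beta < 1 => infant mortality (phase 1)
beta = 1 => useful life (phase 2)
beta > 1 => wear-out (phase 3)
Since beta = 0.47, this is infant mortality (decreasing failure rate)
Phase = 1

1


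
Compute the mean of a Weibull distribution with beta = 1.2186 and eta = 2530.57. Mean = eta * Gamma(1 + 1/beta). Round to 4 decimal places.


beta = 1.2186, eta = 2530.57
1/beta = 0.8206
1 + 1/beta = 1.8206
Gamma(1.8206) = 0.937
Mean = 2530.57 * 0.937
Mean = 2371.1884

2371.1884


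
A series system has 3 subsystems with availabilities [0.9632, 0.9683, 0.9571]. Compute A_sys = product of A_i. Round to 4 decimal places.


Subsystems: [0.9632, 0.9683, 0.9571]
After subsystem 1 (A=0.9632): product = 0.9632
After subsystem 2 (A=0.9683): product = 0.9327
After subsystem 3 (A=0.9571): product = 0.8927
A_sys = 0.8927

0.8927


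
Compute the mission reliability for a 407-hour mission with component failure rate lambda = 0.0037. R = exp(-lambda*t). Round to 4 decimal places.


lambda = 0.0037
mission_time = 407
lambda * t = 0.0037 * 407 = 1.5059
R = exp(-1.5059)
R = 0.2218

0.2218


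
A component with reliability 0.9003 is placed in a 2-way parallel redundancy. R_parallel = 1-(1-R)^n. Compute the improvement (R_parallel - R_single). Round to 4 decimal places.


R_single = 0.9003, n = 2
1 - R_single = 0.0997
(1 - R_single)^n = 0.0997^2 = 0.0099
R_parallel = 1 - 0.0099 = 0.9901
Improvement = 0.9901 - 0.9003
Improvement = 0.0898

0.0898


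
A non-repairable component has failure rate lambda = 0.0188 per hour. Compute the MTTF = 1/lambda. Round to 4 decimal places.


lambda = 0.0188
MTTF = 1 / 0.0188
MTTF = 53.1915

53.1915


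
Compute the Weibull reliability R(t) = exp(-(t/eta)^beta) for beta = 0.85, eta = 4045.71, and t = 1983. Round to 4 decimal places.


beta = 0.85, eta = 4045.71, t = 1983
t/eta = 1983 / 4045.71 = 0.4901
(t/eta)^beta = 0.4901^0.85 = 0.5455
R(t) = exp(-0.5455)
R(t) = 0.5796

0.5796


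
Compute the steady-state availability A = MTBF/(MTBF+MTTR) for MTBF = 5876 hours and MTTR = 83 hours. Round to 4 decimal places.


MTBF = 5876
MTTR = 83
MTBF + MTTR = 5959
A = 5876 / 5959
A = 0.9861

0.9861


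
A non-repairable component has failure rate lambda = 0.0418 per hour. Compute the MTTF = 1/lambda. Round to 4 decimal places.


lambda = 0.0418
MTTF = 1 / 0.0418
MTTF = 23.9234

23.9234


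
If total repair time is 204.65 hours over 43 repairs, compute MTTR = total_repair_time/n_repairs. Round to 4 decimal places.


total_repair_time = 204.65
n_repairs = 43
MTTR = 204.65 / 43
MTTR = 4.7593

4.7593


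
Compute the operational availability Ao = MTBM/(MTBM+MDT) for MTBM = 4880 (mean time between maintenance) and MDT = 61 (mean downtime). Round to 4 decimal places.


MTBM = 4880
MDT = 61
MTBM + MDT = 4941
Ao = 4880 / 4941
Ao = 0.9877

0.9877


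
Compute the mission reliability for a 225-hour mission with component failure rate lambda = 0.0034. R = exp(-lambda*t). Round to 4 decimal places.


lambda = 0.0034
mission_time = 225
lambda * t = 0.0034 * 225 = 0.765
R = exp(-0.765)
R = 0.4653

0.4653


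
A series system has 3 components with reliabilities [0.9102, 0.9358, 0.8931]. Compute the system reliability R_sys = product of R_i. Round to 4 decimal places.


Components: [0.9102, 0.9358, 0.8931]
After component 1 (R=0.9102): product = 0.9102
After component 2 (R=0.9358): product = 0.8518
After component 3 (R=0.8931): product = 0.7607
R_sys = 0.7607

0.7607


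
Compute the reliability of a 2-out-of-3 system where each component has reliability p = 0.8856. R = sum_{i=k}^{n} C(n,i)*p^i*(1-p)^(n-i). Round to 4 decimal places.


k = 2, n = 3, p = 0.8856
i=2: C(3,2)=3 * 0.8856^2 * 0.1144^1 = 0.2692
i=3: C(3,3)=1 * 0.8856^3 * 0.1144^0 = 0.6946
R = sum of terms = 0.9637

0.9637


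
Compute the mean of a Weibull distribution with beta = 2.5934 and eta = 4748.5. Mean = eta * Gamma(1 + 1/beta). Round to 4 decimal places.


beta = 2.5934, eta = 4748.5
1/beta = 0.3856
1 + 1/beta = 1.3856
Gamma(1.3856) = 0.8881
Mean = 4748.5 * 0.8881
Mean = 4217.3503

4217.3503


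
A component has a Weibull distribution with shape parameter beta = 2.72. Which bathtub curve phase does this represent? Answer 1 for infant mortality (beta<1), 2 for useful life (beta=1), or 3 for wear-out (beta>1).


beta = 2.72
Compare beta to 1:
beta < 1 => infant mortality (phase 1)
beta = 1 => useful life (phase 2)
beta > 1 => wear-out (phase 3)
Since beta = 2.72, this is wear-out (increasing failure rate)
Phase = 3

3


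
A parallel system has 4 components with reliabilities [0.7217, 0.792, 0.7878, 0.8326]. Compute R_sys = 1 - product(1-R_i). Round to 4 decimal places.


Components: [0.7217, 0.792, 0.7878, 0.8326]
(1 - 0.7217) = 0.2783, running product = 0.2783
(1 - 0.792) = 0.208, running product = 0.0579
(1 - 0.7878) = 0.2122, running product = 0.0123
(1 - 0.8326) = 0.1674, running product = 0.0021
Product of (1-R_i) = 0.0021
R_sys = 1 - 0.0021 = 0.9979

0.9979


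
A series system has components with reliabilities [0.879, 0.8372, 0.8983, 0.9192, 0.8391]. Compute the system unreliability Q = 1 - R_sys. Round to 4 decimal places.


Components: [0.879, 0.8372, 0.8983, 0.9192, 0.8391]
After component 1: product = 0.879
After component 2: product = 0.7359
After component 3: product = 0.6611
After component 4: product = 0.6076
After component 5: product = 0.5099
R_sys = 0.5099
Q = 1 - 0.5099 = 0.4901

0.4901
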